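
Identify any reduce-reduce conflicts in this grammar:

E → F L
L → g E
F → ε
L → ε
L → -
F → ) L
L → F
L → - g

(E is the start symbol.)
Yes — I1: [F → .] vs [L → .]; I3: [F → .] vs [L → .]

A reduce-reduce conflict occurs when an LR(0) state has two complete items [A → α .] and [B → β .] — both call for a reduction, and with no lookahead the parser cannot choose between them.

Augment with E' → E and build the canonical LR(0) collection (I0 = CLOSURE({[E' → . E]}), then GOTO on every symbol after a dot until no new states appear). It has 11 states:
  I0: { [E → . F L], [E' → . E], [F → . ) L], [F → .] }  — shift, reduce
  I1: { [F → ) . L], [F → . ) L], [F → .], [L → . - g], [L → . -], [L → . F], [L → . g E], [L → .] }  — shift, 2 reduces
  I2: { [E' → E .] }  — accept
  I3: { [E → F . L], [F → . ) L], [F → .], [L → . - g], [L → . -], [L → . F], [L → . g E], [L → .] }  — shift, 2 reduces
  I4: { [L → - . g], [L → - .] }  — shift, reduce
  I5: { [L → F .] }  — reduce
  I6: { [E → F L .] }  — reduce
  I7: { [E → . F L], [F → . ) L], [F → .], [L → g . E] }  — shift, reduce
  I8: { [L → g E .] }  — reduce
  I9: { [L → - g .] }  — reduce
  I10: { [F → ) L .] }  — reduce

I1 contains complete items [F → .], [L → .] — reduce-reduce conflict.
I3 contains complete items [F → .], [L → .] — reduce-reduce conflict.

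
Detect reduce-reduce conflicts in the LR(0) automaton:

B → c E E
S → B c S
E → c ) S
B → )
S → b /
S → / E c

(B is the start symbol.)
A reduce-reduce conflict occurs when an LR(0) state has two complete items [A → α .] and [B → β .] — both call for a reduction, and with no lookahead the parser cannot choose between them.

Augment with B' → B and build the canonical LR(0) collection (I0 = CLOSURE({[B' → . B]}), then GOTO on every symbol after a dot until no new states appear). It has 17 states:
  I0: { [B → . )], [B → . c E E], [B' → . B] }  — shift
  I1: { [B → ) .] }  — reduce
  I2: { [B' → B .] }  — accept
  I3: { [B → c . E E], [E → . c ) S] }  — shift
  I4: { [B → c E . E], [E → . c ) S] }  — shift
  I5: { [E → c . ) S] }  — shift
  I6: { [B → . )], [B → . c E E], [E → c ) . S], [S → . / E c], [S → . B c S], [S → . b /] }  — shift
  I7: { [E → . c ) S], [S → / . E c] }  — shift
  I8: { [S → B . c S] }  — shift
  I9: { [E → c ) S .] }  — reduce
  I10: { [S → b . /] }  — shift
  I11: { [S → b / .] }  — reduce
  I12: { [B → . )], [B → . c E E], [S → . / E c], [S → . B c S], [S → . b /], [S → B c . S] }  — shift
  I13: { [S → B c S .] }  — reduce
  I14: { [S → / E . c] }  — shift
  I15: { [S → / E c .] }  — reduce
  I16: { [B → c E E .] }  — reduce

No state contains more than one complete item.

Answer: No reduce-reduce conflicts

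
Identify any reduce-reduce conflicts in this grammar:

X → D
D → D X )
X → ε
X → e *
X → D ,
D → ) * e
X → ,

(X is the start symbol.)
A reduce-reduce conflict occurs when an LR(0) state has two complete items [A → α .] and [B → β .] — both call for a reduction, and with no lookahead the parser cannot choose between them.

Augment with X' → X and build the canonical LR(0) collection (I0 = CLOSURE({[X' → . X]}), then GOTO on every symbol after a dot until no new states appear). It has 12 states:
  I0: { [D → . ) * e], [D → . D X )], [X → . ,], [X → . D ,], [X → . D], [X → . e *], [X → .], [X' → . X] }  — shift, reduce
  I1: { [D → ) . * e] }  — shift
  I2: { [X → , .] }  — reduce
  I3: { [D → . ) * e], [D → . D X )], [D → D . X )], [X → . ,], [X → . D ,], [X → . D], [X → . e *], [X → .], [X → D . ,], [X → D .] }  — shift, 2 reduces
  I4: { [X' → X .] }  — accept
  I5: { [X → e . *] }  — shift
  I6: { [X → e * .] }  — reduce
  I7: { [X → , .], [X → D , .] }  — 2 reduces
  I8: { [D → D X . )] }  — shift
  I9: { [D → D X ) .] }  — reduce
  I10: { [D → ) * . e] }  — shift
  I11: { [D → ) * e .] }  — reduce

I3 contains complete items [X → .], [X → D .] — reduce-reduce conflict.
I7 contains complete items [X → , .], [X → D , .] — reduce-reduce conflict.

Answer: Yes — I3: [X → .] vs [X → D .]; I7: [X → , .] vs [X → D , .]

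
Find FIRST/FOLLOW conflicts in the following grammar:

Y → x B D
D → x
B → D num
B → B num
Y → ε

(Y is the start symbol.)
Nullable non-terminals: Y.

Y: nullable alternative(s) Y → ε; FOLLOW(Y) = { $ }
  Y → x B D: FIRST \ {ε} = { 'x' } — disjoint from FOLLOW(Y)
  Y → ε: FIRST \ {ε} = { } — this is the only nullable alternative, skip

B, D have no nullable alternative, so no FIRST/FOLLOW check is needed there.

No FIRST/FOLLOW conflicts found.

Answer: No FIRST/FOLLOW conflicts.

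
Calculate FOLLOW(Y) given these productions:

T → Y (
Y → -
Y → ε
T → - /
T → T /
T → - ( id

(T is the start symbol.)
{ '(' }

To compute FOLLOW(Y), find every occurrence of Y on a right-hand side N → α Y β: add FIRST(β) \ {ε}, and if β is empty or nullable also add FOLLOW(N). Iterate to a fixed point.

In T → Y (: Y is followed by '(', add FIRST('(') \ {ε} = { '(' }

Taking the union: FOLLOW(Y) = { '(' }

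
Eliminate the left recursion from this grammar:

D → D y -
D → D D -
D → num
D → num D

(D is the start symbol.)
D is directly left-recursive. The standard transformation for
  A → A α₁ | ... | A α_m | β₁ | ... | β_n
is
  A  → β₁ A' | ... | β_n A'
  A' → α₁ A' | ... | α_m A' | ε

D → num becomes D → num D'
D → num D becomes D → num D D'
D → D y - becomes D' → y - D'
D → D D - becomes D' → D - D'
Add D' → ε

Resulting grammar:
D → num D'
D → num D D'
D' → y - D'
D' → D - D'
D' → ε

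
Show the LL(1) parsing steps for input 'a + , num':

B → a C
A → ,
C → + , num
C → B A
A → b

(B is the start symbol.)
Stack is shown with the top on the left.

Stack      Input        Action
------------------------------
B $        a + , num $  output B → a C
a C $      a + , num $  match 'a'
C $        + , num $    output C → + , num
+ , num $  + , num $    match '+'
, num $    , num $      match ','
num $      num $        match 'num'
$          $            accept

The string is accepted.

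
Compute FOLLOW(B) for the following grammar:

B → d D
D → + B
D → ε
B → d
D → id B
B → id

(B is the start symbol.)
{ $ }

To compute FOLLOW(B), find every occurrence of B on a right-hand side N → α B β: add FIRST(β) \ {ε}, and if β is empty or nullable also add FOLLOW(N). Iterate to a fixed point.

B is the start symbol, so $ ∈ FOLLOW(B).
In D → + B: B is at the end, add FOLLOW(D)
In D → id B: B is at the end, add FOLLOW(D)

The FOLLOW sets referred to above (computed the same way, to a fixed point):
  FOLLOW(D) = { $ }

Taking the union: FOLLOW(B) = { $ }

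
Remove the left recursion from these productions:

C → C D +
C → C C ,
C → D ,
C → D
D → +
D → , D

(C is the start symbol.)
C → D , C'
C → D C'
C' → D + C'
C' → C , C'
C' → ε
D → +
D → , D

C is directly left-recursive. The standard transformation for
  A → A α₁ | ... | A α_m | β₁ | ... | β_n
is
  A  → β₁ A' | ... | β_n A'
  A' → α₁ A' | ... | α_m A' | ε

C → D , becomes C → D , C'
C → D becomes C → D C'
C → C D + becomes C' → D + C'
C → C C , becomes C' → C , C'
Add C' → ε

Productions for other non-terminals are unchanged:
  D → +
  D → , D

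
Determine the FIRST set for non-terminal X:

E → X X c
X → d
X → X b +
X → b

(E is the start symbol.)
{ 'b', 'd' }

From X → d:
  - d is a terminal: add 'd' and stop
From X → X b +:
  - X is the symbol being defined: contributes nothing new
    X is not nullable, so stop
From X → b:
  - b is a terminal: add 'b' and stop

Collecting: FIRST(X) = { 'b', 'd' }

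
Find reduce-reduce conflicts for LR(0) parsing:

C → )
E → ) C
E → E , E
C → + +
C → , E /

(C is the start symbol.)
No reduce-reduce conflicts

A reduce-reduce conflict occurs when an LR(0) state has two complete items [A → α .] and [B → β .] — both call for a reduction, and with no lookahead the parser cannot choose between them.

Augment with C' → C and build the canonical LR(0) collection (I0 = CLOSURE({[C' → . C]}), then GOTO on every symbol after a dot until no new states appear). It has 12 states:
  I0: { [C → . )], [C → . + +], [C → . , E /], [C' → . C] }  — shift
  I1: { [C → ) .] }  — reduce
  I2: { [C → + . +] }  — shift
  I3: { [C → , . E /], [E → . ) C], [E → . E , E] }  — shift
  I4: { [C' → C .] }  — accept
  I5: { [C → . )], [C → . + +], [C → . , E /], [E → ) . C] }  — shift
  I6: { [C → , E . /], [E → E . , E] }  — shift
  I7: { [E → . ) C], [E → . E , E], [E → E , . E] }  — shift
  I8: { [C → , E / .] }  — reduce
  I9: { [E → E , E .], [E → E . , E] }  — shift, reduce
  I10: { [E → ) C .] }  — reduce
  I11: { [C → + + .] }  — reduce

No state contains more than one complete item.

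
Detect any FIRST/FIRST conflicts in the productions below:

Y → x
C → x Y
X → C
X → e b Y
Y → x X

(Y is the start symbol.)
Yes. Y → x / Y → x X on { 'x' }

A FIRST/FIRST conflict occurs when two productions N → α and N → β for the same non-terminal have FIRST(α) ∩ FIRST(β) ≠ ∅ (with ε ∈ FIRST of a nullable right-hand side, so two nullable alternatives also conflict).

FIRST sets of the non-terminals at (or reachable through a nullable prefix from) the front of some alternative:
  FIRST(C) = { 'x' }

Productions for Y:
  Y → x: FIRST = { 'x' }
  Y → x X: FIRST = { 'x' }
Productions for X:
  X → C: FIRST = { 'x' }
  X → e b Y: FIRST = { 'e' }
C has only one production, so no FIRST/FIRST conflict is possible there.

Conflict for Y: Y → x and Y → x X
  Overlap: { 'x' }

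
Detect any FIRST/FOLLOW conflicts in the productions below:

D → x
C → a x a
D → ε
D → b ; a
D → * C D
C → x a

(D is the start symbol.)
A FIRST/FOLLOW conflict occurs when a non-terminal N has a nullable alternative N → β (β ⇒* ε) and another alternative N → α with FIRST(α) ∩ FOLLOW(N) ≠ ∅: on such a lookahead the parser cannot decide between expanding α and letting N vanish via β.

Nullable non-terminals: D.

D: nullable alternative(s) D → ε; FOLLOW(D) = { $ }
  D → x: FIRST \ {ε} = { 'x' } — disjoint from FOLLOW(D)
  D → ε: FIRST \ {ε} = { } — this is the only nullable alternative, skip
  D → b ; a: FIRST \ {ε} = { 'b' } — disjoint from FOLLOW(D)
  D → * C D: FIRST \ {ε} = { '*' } — disjoint from FOLLOW(D)

C has no nullable alternative, so no FIRST/FOLLOW check is needed there.

No FIRST/FOLLOW conflicts found.

Answer: No FIRST/FOLLOW conflicts.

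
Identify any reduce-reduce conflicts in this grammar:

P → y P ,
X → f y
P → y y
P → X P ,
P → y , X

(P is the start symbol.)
No reduce-reduce conflicts

A reduce-reduce conflict occurs when an LR(0) state has two complete items [A → α .] and [B → β .] — both call for a reduction, and with no lookahead the parser cannot choose between them.

Augment with P' → P and build the canonical LR(0) collection (I0 = CLOSURE({[P' → . P]}), then GOTO on every symbol after a dot until no new states appear). It has 13 states:
  I0: { [P → . X P ,], [P → . y , X], [P → . y P ,], [P → . y y], [P' → . P], [X → . f y] }  — shift
  I1: { [P' → P .] }  — accept
  I2: { [P → . X P ,], [P → . y , X], [P → . y P ,], [P → . y y], [P → X . P ,], [X → . f y] }  — shift
  I3: { [X → f . y] }  — shift
  I4: { [P → . X P ,], [P → . y , X], [P → . y P ,], [P → . y y], [P → y . , X], [P → y . P ,], [P → y . y], [X → . f y] }  — shift
  I5: { [P → y , . X], [X → . f y] }  — shift
  I6: { [P → y P . ,] }  — shift
  I7: { [P → . X P ,], [P → . y , X], [P → . y P ,], [P → . y y], [P → y . , X], [P → y . P ,], [P → y . y], [P → y y .], [X → . f y] }  — shift, reduce
  I8: { [P → y P , .] }  — reduce
  I9: { [P → y , X .] }  — reduce
  I10: { [X → f y .] }  — reduce
  I11: { [P → X P . ,] }  — shift
  I12: { [P → X P , .] }  — reduce

No state contains more than one complete item.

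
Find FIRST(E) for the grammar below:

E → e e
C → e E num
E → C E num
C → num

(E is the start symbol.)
{ 'e', 'num' }

FIRST sets of the other non-terminals involved (by the same procedure, iterated to a fixed point):
  FIRST(C) = { 'e', 'num' }

From E → e e:
  - e is a terminal: add 'e' and stop
From E → C E num:
  - C is a non-terminal: add FIRST(C) \ {ε} = { 'e', 'num' }
    C is not nullable, so stop

Collecting: FIRST(E) = { 'e', 'num' }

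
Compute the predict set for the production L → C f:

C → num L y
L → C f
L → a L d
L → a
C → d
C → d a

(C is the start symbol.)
{ 'd', 'num' }

PREDICT(L → C f) = (FIRST(RHS) \ {ε}) ∪ (FOLLOW(L) if ε ∈ FIRST(RHS), i.e. RHS ⇒* ε)
FIRST(C) = { 'd', 'num' }
FIRST(C f) = { 'd', 'num' }
ε ∉ FIRST(C f), so FOLLOW(L) is not added.
PREDICT(L → C f) = { 'd', 'num' }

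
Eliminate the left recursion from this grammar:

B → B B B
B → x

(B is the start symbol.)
B is directly left-recursive. The standard transformation for
  A → A α₁ | ... | A α_m | β₁ | ... | β_n
is
  A  → β₁ A' | ... | β_n A'
  A' → α₁ A' | ... | α_m A' | ε

B → x becomes B → x B'
B → B B B becomes B' → B B B'
Add B' → ε

Resulting grammar:
B → x B'
B' → B B B'
B' → ε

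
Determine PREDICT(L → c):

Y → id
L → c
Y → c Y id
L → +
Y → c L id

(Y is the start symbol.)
{ 'c' }

PREDICT(L → c) = (FIRST(RHS) \ {ε}) ∪ (FOLLOW(L) if ε ∈ FIRST(RHS), i.e. RHS ⇒* ε)
FIRST(c) = { 'c' }
ε ∉ FIRST(c), so FOLLOW(L) is not added.
PREDICT(L → c) = { 'c' }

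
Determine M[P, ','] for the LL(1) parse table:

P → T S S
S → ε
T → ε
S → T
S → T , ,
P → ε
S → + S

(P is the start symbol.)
To find M[P, ','], we find productions for P where ',' is in the predict set (PREDICT(N → α) = (FIRST(α) \ {ε}) ∪ (FOLLOW(N) if α ⇒* ε)).

Relevant sets:
  FIRST(T) = { ε }
  FIRST(S) = { '+', ',', ε }
  FOLLOW(P) = { $ }

P → T S S: PREDICT = { $, '+', ',' }
  ',' is in predict set, so this production goes in M[P, ',']
P → ε: PREDICT = { $ }

M[P, ','] = P → T S S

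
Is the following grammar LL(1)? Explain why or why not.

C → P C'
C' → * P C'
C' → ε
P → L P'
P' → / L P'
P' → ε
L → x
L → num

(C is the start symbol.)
A grammar is LL(1) if for each non-terminal N with multiple productions, the predict sets of those productions are pairwise disjoint, where PREDICT(N → α) = (FIRST(α) \ {ε}) ∪ (FOLLOW(N) if α ⇒* ε).

Relevant sets:
  FOLLOW(C') = { $ }
  FOLLOW(P') = { $, '*' }

For C':
  PREDICT(C' → '*' P C') = { '*' }
  PREDICT(C' → ε) = { $ }
For P':
  PREDICT(P' → '/' L P') = { '/' }
  PREDICT(P' → ε) = { $, '*' }
For L:
  PREDICT(L → x) = { 'x' }
  PREDICT(L → num) = { 'num' }
C, P have a single production, so nothing to check there.

All predict sets are disjoint. The grammar IS LL(1).

Answer: Yes, the grammar is LL(1).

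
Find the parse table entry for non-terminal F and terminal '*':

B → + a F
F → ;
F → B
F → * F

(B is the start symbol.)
F → * F

To find M[F, '*'], we find productions for F where '*' is in the predict set (PREDICT(N → α) = (FIRST(α) \ {ε}) ∪ (FOLLOW(N) if α ⇒* ε)).

Relevant sets:
  FIRST(B) = { '+' }

F → ;: PREDICT = { ';' }
F → B: PREDICT = { '+' }
F → * F: PREDICT = { '*' }
  '*' is in predict set, so this production goes in M[F, '*']

M[F, '*'] = F → * F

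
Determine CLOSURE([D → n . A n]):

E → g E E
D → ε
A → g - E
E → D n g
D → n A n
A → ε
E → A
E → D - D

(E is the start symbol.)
{ [A → . g - E], [A → .], [D → n . A n] }

To compute CLOSURE, for each item [A → α.Bβ] where B is a non-terminal, add [B → .γ] for all productions B → γ; repeat for the newly added items until nothing changes.

Start with: [D → n . A n]
  [D → n . A n] has the dot before A: add [A → . g - E], [A → .]
No further items can be added.

CLOSURE = { [A → . g - E], [A → .], [D → n . A n] }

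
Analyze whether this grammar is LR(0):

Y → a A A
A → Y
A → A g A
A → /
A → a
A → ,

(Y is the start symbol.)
No. Shift-reduce conflict between [A → a .] and [A → . ,]

Augment with Y' → Y and build the canonical LR(0) collection (I0 = CLOSURE({[Y' → . Y]}), then GOTO on every symbol after a dot until no new states appear). It has 11 states:
  I0: { [Y → . a A A], [Y' → . Y] }  — shift
  I1: { [Y' → Y .] }  — accept
  I2: { [A → . ,], [A → . /], [A → . A g A], [A → . Y], [A → . a], [Y → . a A A], [Y → a . A A] }  — shift
  I3: { [A → , .] }  — reduce
  I4: { [A → / .] }  — reduce
  I5: { [A → . ,], [A → . /], [A → . A g A], [A → . Y], [A → . a], [A → A . g A], [Y → . a A A], [Y → a A . A] }  — shift
  I6: { [A → Y .] }  — reduce
  I7: { [A → . ,], [A → . /], [A → . A g A], [A → . Y], [A → . a], [A → a .], [Y → . a A A], [Y → a . A A] }  — shift, reduce
  I8: { [A → A . g A], [Y → a A A .] }  — shift, reduce
  I9: { [A → . ,], [A → . /], [A → . A g A], [A → . Y], [A → . a], [A → A g . A], [Y → . a A A] }  — shift
  I10: { [A → A . g A], [A → A g A .] }  — shift, reduce

Conflict in state I7:
  Shift-reduce conflict between [A → a .] and [A → . ,]
So the grammar is NOT LR(0).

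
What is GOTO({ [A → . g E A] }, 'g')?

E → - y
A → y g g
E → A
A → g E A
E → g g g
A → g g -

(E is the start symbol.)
{ [A → . g E A], [A → . g g -], [A → . y g g], [A → g . E A], [E → . - y], [E → . A], [E → . g g g] }

GOTO(I, 'g') = CLOSURE({ [A → αX.β] : [A → α.Xβ] ∈ I, X = 'g' })

Items with dot before 'g', with the dot advanced:
  [A → . g E A] → [A → g . E A]
Closure of the advanced items:
  [A → g . E A] has the dot before E: add [E → . - y], [E → . A], [E → . g g g]
  [E → . A] has the dot before A: add [A → . y g g], [A → . g E A], [A → . g g -]

GOTO = { [A → . g E A], [A → . g g -], [A → . y g g], [A → g . E A], [E → . - y], [E → . A], [E → . g g g] }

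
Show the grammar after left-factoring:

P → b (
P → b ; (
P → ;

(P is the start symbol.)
P → b P'
P' → (
P' → ; (
P → ;

Left-factoring transforms A → αβ₁ | αβ₂ into A → αA' and A' → β₁ | β₂
(α is the longest common prefix among the alternatives). Repeat until
no nonterminal has two alternatives with a common prefix.

Round 1: P has alternatives sharing prefix 'b'. Introduce P': P → b P'
  Add: P' → (
  Add: P' → ; (

No remaining common prefixes — done.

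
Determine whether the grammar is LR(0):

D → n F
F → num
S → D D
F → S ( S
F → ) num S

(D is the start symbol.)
Yes, the grammar is LR(0)

A grammar is LR(0) if no state in the canonical LR(0) collection has:
  - both a shift item (dot before a terminal) and a complete item (shift-reduce conflict), or
  - two or more complete items (reduce-reduce conflict; the accept item [D' → D .] counts as a complete item here).

Augment with D' → D and build the canonical LR(0) collection (I0 = CLOSURE({[D' → . D]}), then GOTO on every symbol after a dot until no new states appear). It has 13 states:
  I0: { [D → . n F], [D' → . D] }  — shift
  I1: { [D' → D .] }  — accept
  I2: { [D → . n F], [D → n . F], [F → . ) num S], [F → . S ( S], [F → . num], [S → . D D] }  — shift
  I3: { [F → ) . num S] }  — shift
  I4: { [D → . n F], [S → D . D] }  — shift
  I5: { [D → n F .] }  — reduce
  I6: { [F → S . ( S] }  — shift
  I7: { [F → num .] }  — reduce
  I8: { [D → . n F], [F → S ( . S], [S → . D D] }  — shift
  I9: { [F → S ( S .] }  — reduce
  I10: { [S → D D .] }  — reduce
  I11: { [D → . n F], [F → ) num . S], [S → . D D] }  — shift
  I12: { [F → ) num S .] }  — reduce

Every state is either a pure shift/goto state or contains exactly one complete item and nothing to shift — no conflicts. The grammar is LR(0).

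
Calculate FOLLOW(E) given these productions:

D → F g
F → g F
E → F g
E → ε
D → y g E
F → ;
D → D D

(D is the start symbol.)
{ $, ';', 'g', 'y' }

To compute FOLLOW(E), find every occurrence of E on a right-hand side N → α E β: add FIRST(β) \ {ε}, and if β is empty or nullable also add FOLLOW(N). Iterate to a fixed point.

In D → y g E: E is at the end, add FOLLOW(D)

The FOLLOW sets referred to above (computed the same way, to a fixed point):
  FOLLOW(D) = { $, ';', 'g', 'y' }

Taking the union: FOLLOW(E) = { $, ';', 'g', 'y' }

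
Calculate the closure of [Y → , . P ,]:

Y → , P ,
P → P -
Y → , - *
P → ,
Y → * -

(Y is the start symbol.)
{ [P → . ,], [P → . P -], [Y → , . P ,] }

Start with: [Y → , . P ,]
  [Y → , . P ,] has the dot before P: add [P → . P -], [P → . ,]
No further items can be added.

CLOSURE = { [P → . ,], [P → . P -], [Y → , . P ,] }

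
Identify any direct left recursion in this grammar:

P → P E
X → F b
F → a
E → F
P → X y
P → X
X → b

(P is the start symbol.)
Yes, P is left-recursive

P → P E: LEFT RECURSIVE (starts with P)
X → F b: starts with F
F → a: starts with a
E → F: starts with F
P → X y: starts with X
P → X: starts with X
X → b: starts with b

The grammar has direct left recursion on: P.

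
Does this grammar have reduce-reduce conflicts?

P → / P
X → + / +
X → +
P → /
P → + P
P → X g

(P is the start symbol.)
A reduce-reduce conflict occurs when an LR(0) state has two complete items [A → α .] and [B → β .] — both call for a reduction, and with no lookahead the parser cannot choose between them.

Augment with P' → P and build the canonical LR(0) collection (I0 = CLOSURE({[P' → . P]}), then GOTO on every symbol after a dot until no new states appear). It has 10 states:
  I0: { [P → . + P], [P → . / P], [P → . /], [P → . X g], [P' → . P], [X → . + / +], [X → . +] }  — shift
  I1: { [P → + . P], [P → . + P], [P → . / P], [P → . /], [P → . X g], [X → + . / +], [X → + .], [X → . + / +], [X → . +] }  — shift, reduce
  I2: { [P → . + P], [P → . / P], [P → . /], [P → . X g], [P → / . P], [P → / .], [X → . + / +], [X → . +] }  — shift, reduce
  I3: { [P' → P .] }  — accept
  I4: { [P → X . g] }  — shift
  I5: { [P → X g .] }  — reduce
  I6: { [P → / P .] }  — reduce
  I7: { [P → . + P], [P → . / P], [P → . /], [P → . X g], [P → / . P], [P → / .], [X → + / . +], [X → . + / +], [X → . +] }  — shift, reduce
  I8: { [P → + P .] }  — reduce
  I9: { [P → + . P], [P → . + P], [P → . / P], [P → . /], [P → . X g], [X → + . / +], [X → + .], [X → + / + .], [X → . + / +], [X → . +] }  — shift, 2 reduces

I9 contains complete items [X → + .], [X → + / + .] — reduce-reduce conflict.

Answer: Yes — I9: [X → + .] vs [X → + / + .]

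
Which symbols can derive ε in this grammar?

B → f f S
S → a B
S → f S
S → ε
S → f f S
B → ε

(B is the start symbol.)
{ 'B', 'S' }

ε-productions: S → ε, B → ε
So S, B are immediately nullable.
Every non-terminal is now nullable.
Nullable = { 'B', 'S' }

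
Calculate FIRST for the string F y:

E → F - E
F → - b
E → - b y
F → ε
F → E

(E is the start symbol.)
{ '-', 'y' }

FIRST sets of the non-terminals involved (from the grammar, by fixed-point iteration):
  FIRST(F) = { '-', ε }

To compute FIRST(F y), process the symbols left to right:
Symbol F is a non-terminal. Add FIRST(F) \ {ε} = { '-' }
F is nullable (ε ∈ FIRST(F)), continue to the next symbol.
Symbol y is a terminal. Add 'y' and stop.
FIRST(F y) = { '-', 'y' }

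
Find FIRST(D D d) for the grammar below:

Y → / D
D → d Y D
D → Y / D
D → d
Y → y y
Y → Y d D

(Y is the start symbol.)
FIRST sets of the non-terminals involved (from the grammar, by fixed-point iteration):
  FIRST(D) = { '/', 'd', 'y' }

To compute FIRST(D D d), process the symbols left to right:
Symbol D is a non-terminal. Add FIRST(D) \ {ε} = { '/', 'd', 'y' }
D is not nullable (ε ∉ FIRST(D)), so stop here.
FIRST(D D d) = { '/', 'd', 'y' }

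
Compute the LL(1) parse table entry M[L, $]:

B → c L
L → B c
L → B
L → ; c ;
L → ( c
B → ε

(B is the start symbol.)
To find M[L, $], we find productions for L where $ is in the predict set (PREDICT(N → α) = (FIRST(α) \ {ε}) ∪ (FOLLOW(N) if α ⇒* ε)).

Relevant sets:
  FIRST(B) = { 'c', ε }
  FOLLOW(L) = { $, 'c' }

L → B c: PREDICT = { 'c' }
L → B: PREDICT = { $, 'c' }
  $ is in predict set, so this production goes in M[L, $]
L → ; c ;: PREDICT = { ';' }
L → ( c: PREDICT = { '(' }

M[L, $] = L → B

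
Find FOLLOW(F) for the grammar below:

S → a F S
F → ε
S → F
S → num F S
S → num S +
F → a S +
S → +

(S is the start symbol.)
In S → a F S: F is followed by S, add FIRST(S) \ {ε} = { '+', 'a', 'num' }
  S is nullable, so also add FOLLOW(S)
In S → F: F is at the end, add FOLLOW(S)
In S → num F S: F is followed by S, add FIRST(S) \ {ε} = { '+', 'a', 'num' }
  S is nullable, so also add FOLLOW(S)

The FOLLOW sets referred to above (computed the same way, to a fixed point):
  FOLLOW(S) = { $, '+' }

Taking the union: FOLLOW(F) = { $, '+', 'a', 'num' }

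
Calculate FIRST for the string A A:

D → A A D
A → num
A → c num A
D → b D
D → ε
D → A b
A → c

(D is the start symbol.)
FIRST sets of the non-terminals involved (from the grammar, by fixed-point iteration):
  FIRST(A) = { 'c', 'num' }

To compute FIRST(A A), process the symbols left to right:
Symbol A is a non-terminal. Add FIRST(A) \ {ε} = { 'c', 'num' }
A is not nullable (ε ∉ FIRST(A)), so stop here.
FIRST(A A) = { 'c', 'num' }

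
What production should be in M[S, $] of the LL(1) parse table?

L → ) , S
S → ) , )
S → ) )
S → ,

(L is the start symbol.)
To find M[S, $], we find productions for S where $ is in the predict set (PREDICT(N → α) = (FIRST(α) \ {ε}) ∪ (FOLLOW(N) if α ⇒* ε)).

S → ) , ): PREDICT = { ')' }
S → ) ): PREDICT = { ')' }
S → ,: PREDICT = { ',' }

M[S, $] is empty (no production applies)

Answer: Empty (error entry)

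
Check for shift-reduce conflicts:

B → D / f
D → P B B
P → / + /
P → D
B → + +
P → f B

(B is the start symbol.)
A shift-reduce conflict occurs when an LR(0) state has both:
  - a complete (reduce) item [A → α .] (dot at the end), and
  - a shift item [B → β . c γ] (dot before a terminal).

Augment with B' → B and build the canonical LR(0) collection (I0 = CLOSURE({[B' → . B]}), then GOTO on every symbol after a dot until no new states appear). It has 15 states:
  I0: { [B → . + +], [B → . D / f], [B' → . B], [D → . P B B], [P → . / + /], [P → . D], [P → . f B] }  — shift
  I1: { [B → + . +] }  — shift
  I2: { [P → / . + /] }  — shift
  I3: { [B' → B .] }  — accept
  I4: { [B → D . / f], [P → D .] }  — shift, reduce
  I5: { [B → . + +], [B → . D / f], [D → . P B B], [D → P . B B], [P → . / + /], [P → . D], [P → . f B] }  — shift
  I6: { [B → . + +], [B → . D / f], [D → . P B B], [P → . / + /], [P → . D], [P → . f B], [P → f . B] }  — shift
  I7: { [P → f B .] }  — reduce
  I8: { [B → . + +], [B → . D / f], [D → . P B B], [D → P B . B], [P → . / + /], [P → . D], [P → . f B] }  — shift
  I9: { [D → P B B .] }  — reduce
  I10: { [B → D / . f] }  — shift
  I11: { [B → D / f .] }  — reduce
  I12: { [P → / + . /] }  — shift
  I13: { [P → / + / .] }  — reduce
  I14: { [B → + + .] }  — reduce

I4 contains reduce item [P → D .] and shift item [B → D . / f] — shift-reduce conflict.

Answer: Yes — I4: [P → D .] vs [B → D . / f]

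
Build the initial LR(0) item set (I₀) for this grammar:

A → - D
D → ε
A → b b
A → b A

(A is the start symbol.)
First, augment the grammar with A' → A
I₀ = CLOSURE({ [A' → . A] }):
  [A' → . A] has the dot before A: add [A → . - D], [A → . b b], [A → . b A]
No further items can be added.

I₀ = { [A → . - D], [A → . b A], [A → . b b], [A' → . A] }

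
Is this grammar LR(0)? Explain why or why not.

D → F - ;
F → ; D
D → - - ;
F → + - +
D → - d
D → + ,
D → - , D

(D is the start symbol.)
Yes, the grammar is LR(0)

A grammar is LR(0) if no state in the canonical LR(0) collection has:
  - both a shift item (dot before a terminal) and a complete item (shift-reduce conflict), or
  - two or more complete items (reduce-reduce conflict; the accept item [D' → D .] counts as a complete item here).

Augment with D' → D and build the canonical LR(0) collection (I0 = CLOSURE({[D' → . D]}), then GOTO on every symbol after a dot until no new states appear). It has 17 states:
  I0: { [D → . + ,], [D → . - , D], [D → . - - ;], [D → . - d], [D → . F - ;], [D' → . D], [F → . + - +], [F → . ; D] }  — shift
  I1: { [D → + . ,], [F → + . - +] }  — shift
  I2: { [D → - . , D], [D → - . - ;], [D → - . d] }  — shift
  I3: { [D → . + ,], [D → . - , D], [D → . - - ;], [D → . - d], [D → . F - ;], [F → . + - +], [F → . ; D], [F → ; . D] }  — shift
  I4: { [D' → D .] }  — accept
  I5: { [D → F . - ;] }  — shift
  I6: { [D → F - . ;] }  — shift
  I7: { [D → F - ; .] }  — reduce
  I8: { [F → ; D .] }  — reduce
  I9: { [D → - , . D], [D → . + ,], [D → . - , D], [D → . - - ;], [D → . - d], [D → . F - ;], [F → . + - +], [F → . ; D] }  — shift
  I10: { [D → - - . ;] }  — shift
  I11: { [D → - d .] }  — reduce
  I12: { [D → - - ; .] }  — reduce
  I13: { [D → - , D .] }  — reduce
  I14: { [D → + , .] }  — reduce
  I15: { [F → + - . +] }  — shift
  I16: { [F → + - + .] }  — reduce

Every state is either a pure shift/goto state or contains exactly one complete item and nothing to shift — no conflicts. The grammar is LR(0).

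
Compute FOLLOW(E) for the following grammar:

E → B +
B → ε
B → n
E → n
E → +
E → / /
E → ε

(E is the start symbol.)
{ $ }

E is the start symbol, so $ ∈ FOLLOW(E).
E does not occur on any right-hand side.

Taking the union: FOLLOW(E) = { $ }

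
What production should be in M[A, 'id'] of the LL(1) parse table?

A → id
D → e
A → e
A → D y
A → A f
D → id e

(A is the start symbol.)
To find M[A, 'id'], we find productions for A where 'id' is in the predict set (PREDICT(N → α) = (FIRST(α) \ {ε}) ∪ (FOLLOW(N) if α ⇒* ε)).

Relevant sets:
  FIRST(D) = { 'e', 'id' }
  FIRST(A) = { 'e', 'id' }

A → id: PREDICT = { 'id' }
  'id' is in predict set, so this production goes in M[A, 'id']
A → e: PREDICT = { 'e' }
A → D y: PREDICT = { 'e', 'id' }
  'id' is in predict set, so this production goes in M[A, 'id']
A → A f: PREDICT = { 'e', 'id' }
  'id' is in predict set, so this production goes in M[A, 'id']

M[A, 'id'] = A → id, A → D y, A → A f  (a multiply-defined cell — the grammar is not LL(1))

Answer: A → id, A → D y, A → A f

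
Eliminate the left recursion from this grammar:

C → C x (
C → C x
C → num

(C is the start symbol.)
C is directly left-recursive. The standard transformation for
  A → A α₁ | ... | A α_m | β₁ | ... | β_n
is
  A  → β₁ A' | ... | β_n A'
  A' → α₁ A' | ... | α_m A' | ε

C → num becomes C → num C'
C → C x ( becomes C' → x ( C'
C → C x becomes C' → x C'
Add C' → ε

Resulting grammar:
C → num C'
C' → x ( C'
C' → x C'
C' → ε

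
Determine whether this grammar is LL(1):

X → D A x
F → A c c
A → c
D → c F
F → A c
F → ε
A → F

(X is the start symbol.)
A grammar is LL(1) if for each non-terminal N with multiple productions, the predict sets of those productions are pairwise disjoint, where PREDICT(N → α) = (FIRST(α) \ {ε}) ∪ (FOLLOW(N) if α ⇒* ε).

Relevant sets:
  FIRST(A) = { 'c', ε }
  FIRST(F) = { 'c', ε }
  FOLLOW(F) = { 'c', 'x' }
  FOLLOW(A) = { 'c', 'x' }

For F:
  PREDICT(F → A c c) = { 'c' }
  PREDICT(F → A c) = { 'c' }
  PREDICT(F → ε) = { 'c', 'x' }
For A:
  PREDICT(A → c) = { 'c' }
  PREDICT(A → F) = { 'c', 'x' }
X, D have a single production, so nothing to check there.

Conflict found: Predict set conflict for F: { 'c' }
The grammar is NOT LL(1).

Answer: No. Predict set conflict for F: { 'c' }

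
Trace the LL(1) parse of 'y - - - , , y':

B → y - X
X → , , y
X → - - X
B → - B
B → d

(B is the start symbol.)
LL(1) parsing maintains a stack (initially the start symbol over $) and the input. At each step: if the stack top is a terminal, match it against the current input token; if it is a non-terminal N, replace it with the RHS of M[N, lookahead] (the unique production whose predict set contains the lookahead).

Stack is shown with the top on the left.

Stack    Input            Action
--------------------------------
B $      y - - - , , y $  output B → y - X
y - X $  y - - - , , y $  match 'y'
- X $    - - - , , y $    match '-'
X $      - - , , y $      output X → - - X
- - X $  - - , , y $      match '-'
- X $    - , , y $        match '-'
X $      , , y $          output X → , , y
, , y $  , , y $          match ','
, y $    , y $            match ','
y $      y $              match 'y'
$        $                accept

The string is accepted.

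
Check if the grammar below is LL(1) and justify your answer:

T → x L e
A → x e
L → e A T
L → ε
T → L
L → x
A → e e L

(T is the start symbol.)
A grammar is LL(1) if for each non-terminal N with multiple productions, the predict sets of those productions are pairwise disjoint, where PREDICT(N → α) = (FIRST(α) \ {ε}) ∪ (FOLLOW(N) if α ⇒* ε).

Relevant sets:
  FIRST(L) = { 'e', 'x', ε }
  FOLLOW(T) = { $, 'e', 'x' }
  FOLLOW(L) = { $, 'e', 'x' }

For T:
  PREDICT(T → x L e) = { 'x' }
  PREDICT(T → L) = { $, 'e', 'x' }
For A:
  PREDICT(A → x e) = { 'x' }
  PREDICT(A → e e L) = { 'e' }
For L:
  PREDICT(L → e A T) = { 'e' }
  PREDICT(L → ε) = { $, 'e', 'x' }
  PREDICT(L → x) = { 'x' }

Conflict found: Predict set conflict for T: { 'x' }
The grammar is NOT LL(1).

Answer: No. Predict set conflict for T: { 'x' }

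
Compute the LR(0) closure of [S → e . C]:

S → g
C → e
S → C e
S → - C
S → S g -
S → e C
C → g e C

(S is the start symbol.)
{ [C → . e], [C → . g e C], [S → e . C] }

Start with: [S → e . C]
  [S → e . C] has the dot before C: add [C → . e], [C → . g e C]
No further items can be added.

CLOSURE = { [C → . e], [C → . g e C], [S → e . C] }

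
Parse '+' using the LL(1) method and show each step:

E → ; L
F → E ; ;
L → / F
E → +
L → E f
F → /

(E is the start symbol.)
Stack is shown with the top on the left.

Stack  Input  Action
--------------------
E $    + $    output E → +
+ $    + $    match '+'
$      $      accept

The string is accepted.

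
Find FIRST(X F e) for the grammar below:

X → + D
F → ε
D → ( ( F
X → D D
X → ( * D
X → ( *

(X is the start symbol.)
FIRST sets of the non-terminals involved (from the grammar, by fixed-point iteration):
  FIRST(X) = { '(', '+' }

To compute FIRST(X F e), process the symbols left to right:
Symbol X is a non-terminal. Add FIRST(X) \ {ε} = { '(', '+' }
X is not nullable (ε ∉ FIRST(X)), so stop here.
FIRST(X F e) = { '(', '+' }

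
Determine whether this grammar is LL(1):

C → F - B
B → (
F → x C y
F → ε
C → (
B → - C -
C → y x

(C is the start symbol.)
Yes, the grammar is LL(1).

Relevant sets:
  FIRST(F) = { 'x', ε }
  FOLLOW(F) = { '-' }

For C:
  PREDICT(C → F '-' B) = { '-', 'x' }
  PREDICT(C → '(') = { '(' }
  PREDICT(C → y x) = { 'y' }
For B:
  PREDICT(B → '(') = { '(' }
  PREDICT(B → '-' C '-') = { '-' }
For F:
  PREDICT(F → x C y) = { 'x' }
  PREDICT(F → ε) = { '-' }

All predict sets are disjoint. The grammar IS LL(1).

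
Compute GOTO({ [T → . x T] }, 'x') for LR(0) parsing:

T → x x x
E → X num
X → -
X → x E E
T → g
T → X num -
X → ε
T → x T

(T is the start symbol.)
{ [T → . X num -], [T → . g], [T → . x T], [T → . x x x], [T → x . T], [X → . -], [X → . x E E], [X → .] }

GOTO(I, 'x') = CLOSURE({ [A → αX.β] : [A → α.Xβ] ∈ I, X = 'x' })

Items with dot before 'x', with the dot advanced:
  [T → . x T] → [T → x . T]
Closure of the advanced items:
  [T → x . T] has the dot before T: add [T → . x x x], [T → . g], [T → . X num -], [T → . x T]
  [T → . X num -] has the dot before X: add [X → . -], [X → . x E E], [X → .]

GOTO = { [T → . X num -], [T → . g], [T → . x T], [T → . x x x], [T → x . T], [X → . -], [X → . x E E], [X → .] }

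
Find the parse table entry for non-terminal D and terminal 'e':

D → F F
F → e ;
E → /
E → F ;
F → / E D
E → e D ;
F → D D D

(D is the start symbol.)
To find M[D, 'e'], we find productions for D where 'e' is in the predict set (PREDICT(N → α) = (FIRST(α) \ {ε}) ∪ (FOLLOW(N) if α ⇒* ε)).

Relevant sets:
  FIRST(F) = { '/', 'e' }

D → F F: PREDICT = { '/', 'e' }
  'e' is in predict set, so this production goes in M[D, 'e']

M[D, 'e'] = D → F F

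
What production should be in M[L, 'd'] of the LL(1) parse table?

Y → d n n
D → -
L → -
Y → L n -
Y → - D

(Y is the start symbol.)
Empty (error entry)

To find M[L, 'd'], we find productions for L where 'd' is in the predict set (PREDICT(N → α) = (FIRST(α) \ {ε}) ∪ (FOLLOW(N) if α ⇒* ε)).

L → -: PREDICT = { '-' }

M[L, 'd'] is empty (no production applies)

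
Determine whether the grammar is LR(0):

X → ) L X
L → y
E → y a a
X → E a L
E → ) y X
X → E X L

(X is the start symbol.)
No. Shift-reduce conflict between [L → y .] and [E → . ) y X]

Augment with X' → X and build the canonical LR(0) collection (I0 = CLOSURE({[X' → . X]}), then GOTO on every symbol after a dot until no new states appear). It has 16 states:
  I0: { [E → . ) y X], [E → . y a a], [X → . ) L X], [X → . E X L], [X → . E a L], [X' → . X] }  — shift
  I1: { [E → ) . y X], [L → . y], [X → ) . L X] }  — shift
  I2: { [E → . ) y X], [E → . y a a], [X → . ) L X], [X → . E X L], [X → . E a L], [X → E . X L], [X → E . a L] }  — shift
  I3: { [X' → X .] }  — accept
  I4: { [E → y . a a] }  — shift
  I5: { [E → y a . a] }  — shift
  I6: { [E → y a a .] }  — reduce
  I7: { [L → . y], [X → E X . L] }  — shift
  I8: { [L → . y], [X → E a . L] }  — shift
  I9: { [X → E a L .] }  — reduce
  I10: { [L → y .] }  — reduce
  I11: { [X → E X L .] }  — reduce
  I12: { [E → . ) y X], [E → . y a a], [X → ) L . X], [X → . ) L X], [X → . E X L], [X → . E a L] }  — shift
  I13: { [E → ) y . X], [E → . ) y X], [E → . y a a], [L → y .], [X → . ) L X], [X → . E X L], [X → . E a L] }  — shift, reduce
  I14: { [E → ) y X .] }  — reduce
  I15: { [X → ) L X .] }  — reduce

Conflict in state I13:
  Shift-reduce conflict between [L → y .] and [E → . ) y X]
So the grammar is NOT LR(0).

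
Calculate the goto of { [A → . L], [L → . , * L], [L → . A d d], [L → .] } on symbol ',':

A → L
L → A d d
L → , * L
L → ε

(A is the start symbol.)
GOTO(I, ',') = CLOSURE({ [A → αX.β] : [A → α.Xβ] ∈ I, X = ',' })

Items with dot before ',', with the dot advanced:
  [L → . , * L] → [L → , . * L]
Closure adds nothing (no advanced item has the dot before a non-terminal).

GOTO = { [L → , . * L] }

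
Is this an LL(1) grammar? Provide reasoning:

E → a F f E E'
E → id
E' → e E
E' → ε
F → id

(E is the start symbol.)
A grammar is LL(1) if for each non-terminal N with multiple productions, the predict sets of those productions are pairwise disjoint, where PREDICT(N → α) = (FIRST(α) \ {ε}) ∪ (FOLLOW(N) if α ⇒* ε).

Relevant sets:
  FOLLOW(E') = { $, 'e' }

For E:
  PREDICT(E → a F f E E') = { 'a' }
  PREDICT(E → id) = { 'id' }
For E':
  PREDICT(E' → e E) = { 'e' }
  PREDICT(E' → ε) = { $, 'e' }
F has a single production, so nothing to check there.

Conflict found: Predict set conflict for E': { 'e' }
The grammar is NOT LL(1).

Answer: No. Predict set conflict for E': { 'e' }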